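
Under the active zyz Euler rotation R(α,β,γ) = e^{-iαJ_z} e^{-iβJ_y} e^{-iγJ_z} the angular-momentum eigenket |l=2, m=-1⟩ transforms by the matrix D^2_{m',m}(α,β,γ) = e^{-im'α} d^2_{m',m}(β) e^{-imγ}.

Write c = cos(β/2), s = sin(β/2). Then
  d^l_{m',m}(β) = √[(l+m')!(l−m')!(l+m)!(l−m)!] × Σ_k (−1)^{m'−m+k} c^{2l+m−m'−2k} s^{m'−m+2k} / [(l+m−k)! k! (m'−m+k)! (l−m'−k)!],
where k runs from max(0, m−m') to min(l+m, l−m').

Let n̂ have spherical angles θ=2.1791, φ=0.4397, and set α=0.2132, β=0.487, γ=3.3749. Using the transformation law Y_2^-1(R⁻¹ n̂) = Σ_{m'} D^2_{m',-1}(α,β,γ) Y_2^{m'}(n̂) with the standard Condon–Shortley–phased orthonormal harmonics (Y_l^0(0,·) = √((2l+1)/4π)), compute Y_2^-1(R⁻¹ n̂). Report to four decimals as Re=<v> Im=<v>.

Re=0.1001 Im=0.0046

Need the full column D^2_{m',-1} for m'=−2..2 at α=0.2132, β=0.487, γ=3.3749.
cos(β/2)=0.970500, sin(β/2)=0.241101
d^2_{-2,-1}: single k=1 term ⇒ +0.440773;  D = -0.348287-0.270144i
d^2_{-1,-1}: k∈[0..1] ⇒ +0.887120 -0.164252 = +0.722868;  D = -0.651999-0.312147i
d^2_{0,-1}: k∈[0..1] ⇒ -0.539835 +0.033317 = -0.506518;  D = +0.492795+0.117105i
d^2_{1,-1}: k∈[0..1] ⇒ +0.164252 -0.003379 = +0.160873;  D = -0.160840-0.003235i
d^2_{2,-1}: single k=0 term ⇒ -0.027203;  D = +0.026698-0.005220i
Y_2^{m'}(θ=2.1791,φ=0.4397) and Σ D·Y over m':
  (-0.3483-0.2701i)·(+0.1659-0.2004i)  (-0.6520-0.3121i)·(-0.3278+0.1542i)  (+0.4928+0.1171i)·(-0.0064+0.0000i)  (-0.1608-0.0032i)·(+0.3278+0.1542i)  (+0.0267-0.0052i)·(+0.1659+0.2004i)
Y_2^-1(R⁻¹ n̂) = +0.100085+0.004641i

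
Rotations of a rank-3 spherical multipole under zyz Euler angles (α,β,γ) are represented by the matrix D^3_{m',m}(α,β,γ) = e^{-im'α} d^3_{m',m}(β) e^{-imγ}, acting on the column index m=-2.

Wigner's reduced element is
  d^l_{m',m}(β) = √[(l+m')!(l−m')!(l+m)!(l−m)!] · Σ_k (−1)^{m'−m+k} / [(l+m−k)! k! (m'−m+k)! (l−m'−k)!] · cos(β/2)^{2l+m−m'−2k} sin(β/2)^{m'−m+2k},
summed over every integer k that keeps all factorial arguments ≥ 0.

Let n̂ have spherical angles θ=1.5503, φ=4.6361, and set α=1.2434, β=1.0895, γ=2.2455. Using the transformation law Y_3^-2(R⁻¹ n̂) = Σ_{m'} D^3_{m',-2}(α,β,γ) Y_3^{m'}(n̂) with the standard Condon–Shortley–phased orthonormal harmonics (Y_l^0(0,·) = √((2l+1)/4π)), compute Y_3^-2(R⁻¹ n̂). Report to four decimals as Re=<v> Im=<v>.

Re=0.2259 Im=0.0878

Need the full column D^3_{m',-2} for m'=−3..3 at α=1.2434, β=1.0895, γ=2.2455.
cos(β/2)=0.855257, sin(β/2)=0.518204
d^3_{-3,-2}: single k=1 term ⇒ +0.580844;  D = -0.208535+0.542119i
d^3_{-2,-2}: k∈[0..1] ⇒ +0.391363 -0.718387 = -0.327024;  D = -0.251253-0.209325i
d^3_{-1,-2}: k∈[0..1] ⇒ -0.749866 +0.550583 = -0.199283;  D = -0.170020+0.103956i
d^3_{0,-2}: k∈[0..1] ⇒ +0.786953 -0.288907 = +0.498046;  D = -0.109363-0.485891i
d^3_{1,-2}: k∈[0..1] ⇒ -0.550583 +0.101065 = -0.449518;  D = +0.446994+0.047563i
d^3_{2,-2}: k∈[0..1] ⇒ +0.263735 -0.019364 = +0.244370;  D = -0.102626+0.221776i
d^3_{3,-2}: single k=0 term ⇒ -0.078285;  D = -0.056700-0.053977i
Y_3^{m'}(θ=1.5503,φ=4.6361) and Σ D·Y over m':
  (-0.2085+0.5421i)·(+0.0946-0.4061i)  (-0.2513-0.2093i)·(-0.0207-0.0032i)  (-0.1700+0.1040i)·(+0.0246-0.3215i)  (-0.1094-0.4859i)·(-0.0229+0.0000i)  (+0.4470+0.0476i)·(-0.0246-0.3215i)  (-0.1026+0.2218i)·(-0.0207+0.0032i)  (-0.0567-0.0540i)·(-0.0946-0.4061i)
Y_3^-2(R⁻¹ n̂) = +0.225874+0.087794i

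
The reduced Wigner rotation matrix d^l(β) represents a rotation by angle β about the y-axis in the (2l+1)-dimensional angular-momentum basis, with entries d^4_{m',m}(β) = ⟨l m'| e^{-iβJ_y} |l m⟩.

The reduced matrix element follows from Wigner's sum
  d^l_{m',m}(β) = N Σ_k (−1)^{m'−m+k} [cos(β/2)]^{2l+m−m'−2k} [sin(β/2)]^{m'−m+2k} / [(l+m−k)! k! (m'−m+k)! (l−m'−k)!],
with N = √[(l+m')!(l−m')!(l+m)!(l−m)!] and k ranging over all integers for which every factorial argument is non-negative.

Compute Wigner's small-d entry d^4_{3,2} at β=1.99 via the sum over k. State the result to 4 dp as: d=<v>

d=0.2725

d^4_{3,2}(β=1.99) via Wigner's sum:
c=cos(1.99/2)=0.544503, s=sin(1.99/2)=0.838759; N=√[5040·1·720·2]=2693.993318
Admissible k: 0..1 (factorial args all ≥0)
  k=0: (−1)^1·2693.9933/(720)·0.5445^7·0.8388^1 = -0.044535
  k=1: (−1)^2·2693.9933/(240)·0.5445^5·0.8388^3 = +0.317028
d^4_{3,2}(1.99) = -0.044535 +0.317028 = +0.272493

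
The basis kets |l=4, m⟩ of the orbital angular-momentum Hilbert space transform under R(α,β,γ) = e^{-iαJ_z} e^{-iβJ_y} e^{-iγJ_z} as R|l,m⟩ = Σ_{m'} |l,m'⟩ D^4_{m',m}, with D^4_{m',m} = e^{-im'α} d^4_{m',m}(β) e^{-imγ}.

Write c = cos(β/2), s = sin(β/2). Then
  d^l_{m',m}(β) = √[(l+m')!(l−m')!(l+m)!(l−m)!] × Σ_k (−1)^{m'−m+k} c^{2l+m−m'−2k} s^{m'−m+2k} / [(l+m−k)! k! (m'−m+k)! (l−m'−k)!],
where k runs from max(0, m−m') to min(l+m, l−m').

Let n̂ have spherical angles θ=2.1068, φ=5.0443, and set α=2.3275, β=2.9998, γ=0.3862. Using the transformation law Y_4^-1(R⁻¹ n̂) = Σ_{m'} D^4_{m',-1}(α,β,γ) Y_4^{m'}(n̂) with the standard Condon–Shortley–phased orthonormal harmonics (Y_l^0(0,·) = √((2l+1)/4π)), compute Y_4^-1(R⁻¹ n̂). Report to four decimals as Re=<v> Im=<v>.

Re=-0.3275 Im=0.0032

Need the full column D^4_{m',-1} for m'=−4..4 at α=2.3275, β=2.9998, γ=0.3862.
cos(β/2)=0.070837, sin(β/2)=0.997488
d^4_{-4,-1}: single k=3 term ⇒ +0.000013;  D = -0.000013-0.000004i
d^4_{-3,-1}: k∈[2..3] ⇒ +0.000001 -0.000330 = -0.000329;  D = -0.000153-0.000291i
d^4_{-2,-1}: k∈[1..3] ⇒ +0.000000 -0.000038 +0.004964 = +0.004926;  D = +0.001591-0.004663i
d^4_{-1,-1}: k∈[0..3] ⇒ +0.000000 -0.000002 +0.000748 -0.049427 = -0.048681;  D = +0.044292-0.020200i
d^4_{0,-1}: k∈[0..3] ⇒ -0.000000 +0.000047 -0.009419 +0.311264 = +0.301893;  D = +0.279657+0.113714i
d^4_{1,-1}: k∈[0..3] ⇒ +0.000001 -0.000748 +0.074141 -0.980079 = -0.906685;  D = +0.328297+0.845162i
d^4_{2,-1}: k∈[0..2] ⇒ -0.000025 +0.007446 -0.295291 = -0.287870;  D = +0.123549-0.260009i
d^4_{3,-1}: k∈[0..1] ⇒ +0.000330 -0.039232 = -0.038902;  D = -0.037010+0.011983i
d^4_{4,-1}: single k=0 term ⇒ -0.002627;  D = +0.002304+0.001262i
Y_4^{m'}(θ=2.1068,φ=5.0443) and Σ D·Y over m':
  (-0.0000-0.0000i)·(+0.0582-0.2347i)  (-0.0002-0.0003i)·(+0.3409+0.2210i)  (+0.0016-0.0047i)·(-0.1608+0.1258i)  (+0.0443-0.0202i)·(+0.0795+0.2306i)  (+0.2797+0.1137i)·(-0.2585+0.0000i)  (+0.3283+0.8452i)·(-0.0795+0.2306i)  (+0.1235-0.2600i)·(-0.1608-0.1258i)  (-0.0370+0.0120i)·(-0.3409+0.2210i)  (+0.0023+0.0013i)·(+0.0582+0.2347i)
Y_4^-1(R⁻¹ n̂) = -0.327541+0.003190i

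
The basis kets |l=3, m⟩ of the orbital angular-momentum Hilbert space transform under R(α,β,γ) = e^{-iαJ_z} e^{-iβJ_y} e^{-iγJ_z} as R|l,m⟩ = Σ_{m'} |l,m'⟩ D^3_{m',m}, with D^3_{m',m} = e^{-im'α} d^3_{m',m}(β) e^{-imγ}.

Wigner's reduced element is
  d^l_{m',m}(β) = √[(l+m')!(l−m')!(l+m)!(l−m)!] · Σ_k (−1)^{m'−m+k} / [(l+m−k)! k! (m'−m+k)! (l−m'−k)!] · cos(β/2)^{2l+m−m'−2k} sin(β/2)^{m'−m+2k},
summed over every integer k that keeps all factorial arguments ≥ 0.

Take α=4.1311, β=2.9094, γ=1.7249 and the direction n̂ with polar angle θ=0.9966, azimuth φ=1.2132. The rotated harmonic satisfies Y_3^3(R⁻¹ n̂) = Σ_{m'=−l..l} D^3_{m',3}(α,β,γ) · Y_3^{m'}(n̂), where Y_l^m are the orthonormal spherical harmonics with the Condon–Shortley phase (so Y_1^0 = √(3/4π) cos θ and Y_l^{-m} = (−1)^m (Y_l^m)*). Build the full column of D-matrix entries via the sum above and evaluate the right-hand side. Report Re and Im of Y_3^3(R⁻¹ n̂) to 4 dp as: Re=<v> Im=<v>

Need the full column D^3_{m',3} for m'=−3..3 at α=4.1311, β=2.9094, γ=1.7249.
cos(β/2)=0.115836, sin(β/2)=0.993268
d^3_{-3,3}: single k=6 term ⇒ +0.960284;  D = +0.569914+0.772880i
d^3_{-2,3}: single k=5 term ⇒ +0.274316;  D = -0.273915+0.014831i
d^3_{-1,3}: single k=4 term ⇒ +0.050582;  D = +0.025448-0.043714i
d^3_{0,3}: single k=3 term ⇒ +0.006811;  D = +0.003038+0.006096i
d^3_{1,3}: single k=2 term ⇒ +0.000688;  D = -0.000683-0.000082i
d^3_{2,3}: single k=1 term ⇒ +0.000051;  D = +0.000033-0.000039i
d^3_{3,3}: single k=0 term ⇒ +0.000002;  D = +0.000001+0.000002i
Y_3^{m'}(θ=0.9966,φ=1.2132) and Σ D·Y over m':
  (+0.5699+0.7729i)·(-0.2170+0.1180i)  (-0.2739+0.0148i)·(-0.2954-0.2566i)  (+0.0254-0.0437i)·(+0.0451-0.1208i)  (+0.0030+0.0061i)·(-0.3091+0.0000i)  (-0.0007-0.0001i)·(-0.0451-0.1208i)  (+0.0000-0.0000i)·(-0.2954+0.2566i)  (+0.0000+0.0000i)·(+0.2170+0.1180i)
Y_3^3(R⁻¹ n̂) = -0.135143-0.041370i

Re=-0.1351 Im=-0.0414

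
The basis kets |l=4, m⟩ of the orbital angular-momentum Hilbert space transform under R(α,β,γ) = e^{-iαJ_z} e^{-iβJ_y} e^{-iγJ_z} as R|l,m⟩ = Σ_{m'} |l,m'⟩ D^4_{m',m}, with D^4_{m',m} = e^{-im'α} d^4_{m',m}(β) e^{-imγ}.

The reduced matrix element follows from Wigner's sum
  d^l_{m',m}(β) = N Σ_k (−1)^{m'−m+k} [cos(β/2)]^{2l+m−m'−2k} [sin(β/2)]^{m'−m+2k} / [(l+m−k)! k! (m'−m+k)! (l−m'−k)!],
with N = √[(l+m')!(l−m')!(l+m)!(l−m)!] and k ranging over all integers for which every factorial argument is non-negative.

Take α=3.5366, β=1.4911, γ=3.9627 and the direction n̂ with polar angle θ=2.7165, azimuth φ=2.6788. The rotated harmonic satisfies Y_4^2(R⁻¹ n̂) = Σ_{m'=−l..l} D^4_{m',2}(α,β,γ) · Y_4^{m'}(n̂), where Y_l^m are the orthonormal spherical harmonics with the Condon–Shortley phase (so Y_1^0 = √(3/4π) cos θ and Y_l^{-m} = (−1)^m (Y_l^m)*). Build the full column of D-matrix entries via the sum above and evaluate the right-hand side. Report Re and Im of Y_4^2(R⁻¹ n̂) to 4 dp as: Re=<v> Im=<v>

Need the full column D^4_{m',2} for m'=−4..4 at α=3.5366, β=1.4911, γ=3.9627.
cos(β/2)=0.734715, sin(β/2)=0.678376
d^4_{-4,2}: single k=6 term ⇒ +0.278381;  D = +0.277843-0.017300i
d^4_{-3,2}: k∈[5..6] ⇒ +0.639579 -0.181751 = +0.457828;  D = -0.410807+0.202100i
d^4_{-2,2}: k∈[4..6] ⇒ +0.925654 -0.631309 +0.044850 = +0.339195;  D = +0.223302-0.255323i
d^4_{-1,2}: k∈[3..5] ⇒ +0.945193 -1.208691 +0.206086 = -0.057411;  D = +0.018255-0.054432i
d^4_{0,2}: k∈[2..4] ⇒ +0.686713 -1.561160 +0.499093 = -0.375353;  D = +0.026784+0.374396i
d^4_{1,2}: k∈[1..3] ⇒ +0.332613 -1.417790 +0.805794 = -0.279384;  D = -0.125638-0.249540i
d^4_{2,2}: k∈[0..2] ⇒ +0.084908 -0.868631 +0.925654 = +0.141931;  D = -0.107694-0.092447i
d^4_{3,2}: k∈[0..1] ⇒ -0.293337 +0.750224 = +0.456887;  D = +0.434498+0.141271i
d^4_{4,2}: single k=0 term ⇒ +0.383030;  D = -0.381785+0.030858i
Y_4^{m'}(θ=2.7165,φ=2.6788) and Σ D·Y over m':
  (+0.2778-0.0173i)·(-0.0035+0.0123i)  (-0.4108+0.2021i)·(+0.0145+0.0787i)  (+0.2233-0.2553i)·(+0.1646+0.2186i)  (+0.0183-0.0544i)·(+0.4468+0.2229i)  (+0.0268+0.3744i)·(+0.2337+0.0000i)  (-0.1256-0.2495i)·(-0.4468+0.2229i)  (-0.1077-0.0924i)·(+0.1646-0.2186i)  (+0.4345+0.1413i)·(-0.0145+0.0787i)  (-0.3818+0.0309i)·(-0.0035-0.0123i)
Y_4^2(R⁻¹ n̂) = +0.154642+0.176690i

Re=0.1546 Im=0.1767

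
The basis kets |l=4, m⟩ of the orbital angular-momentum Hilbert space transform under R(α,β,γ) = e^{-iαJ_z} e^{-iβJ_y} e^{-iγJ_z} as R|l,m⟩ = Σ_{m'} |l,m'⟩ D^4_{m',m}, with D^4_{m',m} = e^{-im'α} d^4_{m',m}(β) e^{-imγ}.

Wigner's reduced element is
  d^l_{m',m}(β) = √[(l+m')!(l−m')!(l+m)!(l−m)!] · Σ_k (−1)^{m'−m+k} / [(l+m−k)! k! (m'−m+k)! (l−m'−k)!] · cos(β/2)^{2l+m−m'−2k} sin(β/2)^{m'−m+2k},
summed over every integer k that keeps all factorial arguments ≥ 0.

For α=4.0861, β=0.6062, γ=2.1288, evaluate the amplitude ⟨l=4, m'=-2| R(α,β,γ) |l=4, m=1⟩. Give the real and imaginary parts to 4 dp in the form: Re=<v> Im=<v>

D^4_{-2,1}(4.0861,0.6062,2.1288) = e^{-i·-2·4.0861}·d^4_{-2,1}(0.6062)·e^{-i·1·2.1288}. Compute d first:
Half-angle: c=0.954416, s=0.298480. N=√(2·720·120·6)=1018.233765
k: max(0,(1)−(-2))=3 … min(4+(1),4−(-2))=5
  k=3: (−1)^0·1018.2338/(72)·0.9544^5·0.2985^3 = +0.297817
  k=4: (−1)^1·1018.2338/(48)·0.9544^3·0.2985^5 = -0.043692
  k=5: (−1)^2·1018.2338/(240)·0.9544^1·0.2985^7 = +0.000855
d^4_{-2,1}(0.6062) = +0.297817 -0.043692 +0.000855 = +0.254981
D = (-0.312875+0.949794i)·(+0.254981)·(-0.529494-0.848314i) = +0.247685-0.060556i

Re=0.2477 Im=-0.0606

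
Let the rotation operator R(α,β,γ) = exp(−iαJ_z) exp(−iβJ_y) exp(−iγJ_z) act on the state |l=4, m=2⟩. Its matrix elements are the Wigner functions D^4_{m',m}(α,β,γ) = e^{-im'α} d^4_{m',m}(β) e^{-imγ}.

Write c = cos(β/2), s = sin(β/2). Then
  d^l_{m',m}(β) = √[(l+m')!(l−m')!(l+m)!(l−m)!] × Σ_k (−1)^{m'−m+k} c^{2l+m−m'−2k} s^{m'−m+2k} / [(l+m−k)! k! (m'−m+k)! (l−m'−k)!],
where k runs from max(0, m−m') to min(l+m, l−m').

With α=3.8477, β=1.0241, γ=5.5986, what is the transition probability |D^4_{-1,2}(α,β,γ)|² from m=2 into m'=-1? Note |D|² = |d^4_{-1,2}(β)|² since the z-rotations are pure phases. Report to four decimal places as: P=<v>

P=0.2169

D^4_{-1,2}(3.8477,1.0241,5.5986) = e^{-i·-1·3.8477}·d^4_{-1,2}(1.0241)·e^{-i·2·5.5986}. Compute d first:
Half-angle: c=0.871742, s=0.489965. N=√(6·120·720·2)=1018.233765
The bounds max(0,m−m')=3 and min(l+m,l−m')=5 give 3 terms
  k=3: (−1)^0·1018.2338/(72)·0.8717^5·0.4900^3 = +0.837434
  k=4: (−1)^1·1018.2338/(48)·0.8717^3·0.4900^5 = -0.396823
  k=5: (−1)^2·1018.2338/(240)·0.8717^1·0.4900^7 = +0.025072
d^4_{-1,2}(1.0241) = +0.837434 -0.396823 +0.025072 = +0.465683
|D^4_{-1,2}|² = |d^4_{-1,2}(β)|² = (+0.465683)² = 0.216860 (the z-rotation phases have unit modulus)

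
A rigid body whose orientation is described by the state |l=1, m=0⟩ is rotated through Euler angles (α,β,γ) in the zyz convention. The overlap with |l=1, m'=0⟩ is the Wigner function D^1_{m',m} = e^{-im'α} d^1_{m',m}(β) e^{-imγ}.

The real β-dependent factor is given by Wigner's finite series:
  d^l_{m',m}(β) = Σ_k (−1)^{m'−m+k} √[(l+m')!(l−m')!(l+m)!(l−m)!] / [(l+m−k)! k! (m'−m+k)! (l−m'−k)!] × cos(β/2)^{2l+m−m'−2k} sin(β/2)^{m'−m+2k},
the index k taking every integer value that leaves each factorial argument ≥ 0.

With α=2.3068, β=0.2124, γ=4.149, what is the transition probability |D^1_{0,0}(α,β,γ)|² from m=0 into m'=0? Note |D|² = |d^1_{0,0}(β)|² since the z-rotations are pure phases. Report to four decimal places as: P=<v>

P=0.9556

D^1_{0,0}(2.3068,0.2124,4.149) = e^{-i·0·2.3068}·d^1_{0,0}(0.2124)·e^{-i·0·4.149}. Compute d first:
With c≡cos(β/2)=0.994366 and s≡sin(β/2)=0.106000, N=[1·1·1·1]^{1/2}=1.000000
Admissible k: 0..1 (factorial args all ≥0)
  k=0: (−1)^0·1.0000/(1)·0.9944^2·0.1060^0 = +0.988764
  k=1: (−1)^1·1.0000/(1)·0.9944^0·0.1060^2 = -0.011236
d^1_{0,0}(0.2124) = +0.988764 -0.011236 = +0.977528
|D^1_{0,0}|² = |d^1_{0,0}(β)|² = (+0.977528)² = 0.955561 (the z-rotation phases have unit modulus)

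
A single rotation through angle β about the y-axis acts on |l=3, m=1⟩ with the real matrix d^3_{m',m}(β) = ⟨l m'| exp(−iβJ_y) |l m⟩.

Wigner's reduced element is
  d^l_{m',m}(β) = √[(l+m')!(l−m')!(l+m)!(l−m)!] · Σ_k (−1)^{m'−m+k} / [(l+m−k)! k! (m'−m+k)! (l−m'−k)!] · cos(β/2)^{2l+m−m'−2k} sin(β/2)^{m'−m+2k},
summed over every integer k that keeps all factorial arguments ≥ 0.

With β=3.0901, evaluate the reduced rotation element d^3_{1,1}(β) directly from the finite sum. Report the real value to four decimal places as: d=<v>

d^3_{1,1}(β=3.0901) via Wigner's sum:
Half-angle: c=0.025743, s=0.999669. N=√(24·2·24·2)=48.000000
k: max(0,(1)−(1))=0 … min(3+(1),3−(1))=2
  k=0: (−1)^0·48.0000/(48)·0.0257^6·0.9997^0 = +0.000000
  k=1: (−1)^1·48.0000/(6)·0.0257^4·0.9997^2 = -0.000004
  k=2: (−1)^2·48.0000/(8)·0.0257^2·0.9997^4 = +0.003971
d^3_{1,1}(3.0901) = +0.000000 -0.000004 +0.003971 = +0.003968

d=0.0040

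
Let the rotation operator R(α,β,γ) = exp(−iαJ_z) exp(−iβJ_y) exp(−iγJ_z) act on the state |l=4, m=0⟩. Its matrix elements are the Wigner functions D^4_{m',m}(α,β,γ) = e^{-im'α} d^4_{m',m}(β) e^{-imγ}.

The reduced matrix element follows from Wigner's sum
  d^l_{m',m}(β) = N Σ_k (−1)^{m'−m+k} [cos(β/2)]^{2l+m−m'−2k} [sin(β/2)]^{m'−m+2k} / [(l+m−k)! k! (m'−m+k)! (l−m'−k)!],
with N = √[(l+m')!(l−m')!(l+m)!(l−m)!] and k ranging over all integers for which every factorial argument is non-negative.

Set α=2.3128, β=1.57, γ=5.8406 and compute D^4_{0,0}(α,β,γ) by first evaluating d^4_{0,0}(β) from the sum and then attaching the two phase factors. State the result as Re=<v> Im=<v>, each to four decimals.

First d^4_{0,0}(β=1.57), then the phase factors e^{-i(0)α} and e^{-i(0)γ}:
With c≡cos(β/2)=0.707388 and s≡sin(β/2)=0.706825, N=[24·24·24·24]^{1/2}=576.000000
Admissible k: 0..4 (factorial args all ≥0)
  k=0: (−1)^0·576.0000/(576)·0.7074^8·0.7068^0 = +0.062699
  k=1: (−1)^1·576.0000/(36)·0.7074^6·0.7068^2 = -1.001593
  k=2: (−1)^2·576.0000/(16)·0.7074^4·0.7068^4 = +2.249997
  k=3: (−1)^3·576.0000/(36)·0.7074^2·0.7068^6 = -0.998407
  k=4: (−1)^4·576.0000/(576)·0.7074^0·0.7068^8 = +0.062301
d^4_{0,0}(1.57) = +0.062699 -1.001593 +2.249997 -0.998407 +0.062301 = +0.374998
Phases: e^{-i·(0)·2.3128}=+1.000000+0.000000i, e^{-i·(0)·5.8406}=+1.000000+0.000000i ⇒ D=+0.374998+0.000000i

Re=0.3750 Im=0.0000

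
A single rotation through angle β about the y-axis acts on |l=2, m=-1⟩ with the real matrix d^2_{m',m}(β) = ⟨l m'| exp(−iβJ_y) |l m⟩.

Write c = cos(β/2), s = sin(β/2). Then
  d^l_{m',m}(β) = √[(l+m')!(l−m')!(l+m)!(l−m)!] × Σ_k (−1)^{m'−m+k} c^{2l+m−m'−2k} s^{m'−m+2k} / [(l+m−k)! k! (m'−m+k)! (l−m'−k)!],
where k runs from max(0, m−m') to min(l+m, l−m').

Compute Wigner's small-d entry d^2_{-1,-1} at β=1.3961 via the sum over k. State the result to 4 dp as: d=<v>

d^2_{-1,-1}(β=1.3961) via Wigner's sum:
With c≡cos(β/2)=0.766097 and s≡sin(β/2)=0.642725, N=[1·6·1·6]^{1/2}=6.000000
k∈{0,1} keeps every argument non-negative
  k=0: (−1)^0·6.0000/(6)·0.7661^4·0.6427^0 = +0.344457
  k=1: (−1)^1·6.0000/(2)·0.7661^2·0.6427^2 = -0.727343
d^2_{-1,-1}(1.3961) = +0.344457 -0.727343 = -0.382886

d=-0.3829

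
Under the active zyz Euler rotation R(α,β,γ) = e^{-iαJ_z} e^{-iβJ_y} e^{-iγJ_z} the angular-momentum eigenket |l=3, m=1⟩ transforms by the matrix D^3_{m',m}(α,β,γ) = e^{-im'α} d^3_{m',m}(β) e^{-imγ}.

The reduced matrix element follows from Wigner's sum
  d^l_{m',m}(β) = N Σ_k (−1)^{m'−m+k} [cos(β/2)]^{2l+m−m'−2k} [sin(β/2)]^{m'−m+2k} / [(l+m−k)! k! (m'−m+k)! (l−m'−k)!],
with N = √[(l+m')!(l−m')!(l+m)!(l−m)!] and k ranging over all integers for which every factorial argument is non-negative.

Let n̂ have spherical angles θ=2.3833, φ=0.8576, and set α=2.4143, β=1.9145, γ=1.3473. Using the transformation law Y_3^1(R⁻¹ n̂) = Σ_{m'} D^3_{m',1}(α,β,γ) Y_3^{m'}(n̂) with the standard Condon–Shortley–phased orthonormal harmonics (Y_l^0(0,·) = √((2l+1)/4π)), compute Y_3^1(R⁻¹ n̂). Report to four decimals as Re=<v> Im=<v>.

Re=-0.1139 Im=-0.1787

Need the full column D^3_{m',1} for m'=−3..3 at α=2.4143, β=1.9145, γ=1.3473.
cos(β/2)=0.575771, sin(β/2)=0.817611
d^3_{-3,1}: single k=4 term ⇒ +0.573762;  D = +0.531203-0.216856i
d^3_{-2,1}: k∈[3..4] ⇒ +0.659810 -0.665248 = -0.005438;  D = +0.005127+0.001812i
d^3_{-1,1}: k∈[2..4] ⇒ +0.440801 -1.185159 +0.298732 = -0.445626;  D = -0.215127-0.390259i
d^3_{0,1}: k∈[1..3] ⇒ +0.179219 -1.084179 +0.728743 = -0.176216;  D = -0.039057+0.171834i
d^3_{1,1}: k∈[0..2] ⇒ +0.036433 -0.587735 +0.888869 = +0.337567;  D = -0.274737+0.196140i
d^3_{2,1}: k∈[0..1] ⇒ -0.163604 +0.659810 = +0.496206;  D = +0.493353+0.053134i
d^3_{3,1}: single k=0 term ⇒ +0.284536;  D = -0.191063-0.210845i
Y_3^{m'}(θ=2.3833,φ=0.8576) and Σ D·Y over m':
  (+0.5312-0.2169i)·(-0.1143-0.0731i)  (+0.0051+0.0018i)·(+0.0505+0.3472i)  (-0.2151-0.3903i)·(+0.2378-0.2749i)  (-0.0391+0.1718i)·(+0.0988+0.0000i)  (-0.2747+0.1961i)·(-0.2378-0.2749i)  (+0.4934+0.0531i)·(+0.0505-0.3472i)  (-0.1911-0.2108i)·(+0.1143-0.0731i)
Y_3^1(R⁻¹ n̂) = -0.113881-0.178745i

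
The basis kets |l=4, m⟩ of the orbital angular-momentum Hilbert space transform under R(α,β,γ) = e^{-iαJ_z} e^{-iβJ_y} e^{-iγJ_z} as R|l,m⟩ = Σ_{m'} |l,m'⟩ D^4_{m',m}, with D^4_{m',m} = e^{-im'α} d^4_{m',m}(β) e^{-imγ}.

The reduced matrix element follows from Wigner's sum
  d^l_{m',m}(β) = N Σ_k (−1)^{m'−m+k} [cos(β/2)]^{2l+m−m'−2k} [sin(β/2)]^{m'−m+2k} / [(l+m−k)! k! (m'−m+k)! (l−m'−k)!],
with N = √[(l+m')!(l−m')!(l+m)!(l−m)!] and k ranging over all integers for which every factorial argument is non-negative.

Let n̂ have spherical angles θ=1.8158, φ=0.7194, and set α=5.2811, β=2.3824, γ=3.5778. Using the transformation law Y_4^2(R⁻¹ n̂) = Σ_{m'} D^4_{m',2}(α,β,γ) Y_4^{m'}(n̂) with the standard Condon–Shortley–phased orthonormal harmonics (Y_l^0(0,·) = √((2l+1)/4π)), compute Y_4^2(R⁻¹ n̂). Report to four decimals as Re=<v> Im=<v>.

Re=0.0460 Im=-0.3159

Need the full column D^4_{m',2} for m'=−4..4 at α=5.2811, β=2.3824, γ=3.5778.
cos(β/2)=0.370546, sin(β/2)=0.928814
d^4_{-4,2}: single k=6 term ⇒ +0.466483;  D = +0.078170+0.459887i
d^4_{-3,2}: k∈[5..6] ⇒ +0.394779 -0.826814 = -0.432035;  D = +0.319894-0.290382i
d^4_{-2,2}: k∈[4..6] ⇒ +0.210462 -1.057883 +0.553900 = -0.293522;  D = +0.283275+0.076878i
d^4_{-1,2}: k∈[3..5] ⇒ +0.079161 -0.746063 +0.937519 = +0.270617;  D = -0.080930-0.258232i
d^4_{0,2}: k∈[2..4] ⇒ +0.021185 -0.354954 +0.836330 = +0.502561;  D = +0.323136-0.384904i
d^4_{1,2}: k∈[1..3] ⇒ +0.003780 -0.118741 +0.497375 = +0.382414;  D = +0.379203+0.049449i
d^4_{2,2}: k∈[0..2] ⇒ +0.000355 -0.026797 +0.210462 = +0.184020;  D = +0.078222+0.166568i
d^4_{3,2}: k∈[0..1] ⇒ -0.003333 +0.062832 = +0.059498;  D = -0.031758+0.050314i
d^4_{4,2}: single k=0 term ⇒ +0.011816;  D = -0.011816+0.000067i
Y_4^{m'}(θ=1.8158,φ=0.7194) and Σ D·Y over m':
  (+0.0782+0.4599i)·(-0.3784-0.1023i)  (+0.3199-0.2904i)·(+0.1536+0.2307i)  (+0.2833+0.0769i)·(-0.0244+0.1836i)  (-0.0809-0.2582i)·(+0.2167-0.1899i)  (+0.3231-0.3849i)·(+0.1435+0.0000i)  (+0.3792+0.0494i)·(-0.2167-0.1899i)  (+0.0782+0.1666i)·(-0.0244-0.1836i)  (-0.0318+0.0503i)·(-0.1536+0.2307i)  (-0.0118+0.0001i)·(-0.3784+0.1023i)
Y_4^2(R⁻¹ n̂) = +0.045989-0.315933i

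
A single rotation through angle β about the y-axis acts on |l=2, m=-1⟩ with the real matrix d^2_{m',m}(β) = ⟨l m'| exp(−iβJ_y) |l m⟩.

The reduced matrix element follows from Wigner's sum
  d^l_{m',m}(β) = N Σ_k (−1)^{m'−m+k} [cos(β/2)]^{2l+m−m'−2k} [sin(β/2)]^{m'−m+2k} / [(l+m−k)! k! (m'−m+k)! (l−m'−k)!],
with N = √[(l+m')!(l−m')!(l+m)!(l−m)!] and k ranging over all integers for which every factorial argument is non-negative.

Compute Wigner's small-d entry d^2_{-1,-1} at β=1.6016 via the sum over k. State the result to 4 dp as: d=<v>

d=-0.5145

d^2_{-1,-1}(β=1.6016) via Wigner's sum:
Half-angle: c=0.696133, s=0.717913. N=√(1·6·1·6)=6.000000
Admissible k: 0..1 (factorial args all ≥0)
  k=0: (−1)^0·6.0000/(6)·0.6961^4·0.7179^0 = +0.234838
  k=1: (−1)^1·6.0000/(2)·0.6961^2·0.7179^2 = -0.749289
d^2_{-1,-1}(1.6016) = +0.234838 -0.749289 = -0.514451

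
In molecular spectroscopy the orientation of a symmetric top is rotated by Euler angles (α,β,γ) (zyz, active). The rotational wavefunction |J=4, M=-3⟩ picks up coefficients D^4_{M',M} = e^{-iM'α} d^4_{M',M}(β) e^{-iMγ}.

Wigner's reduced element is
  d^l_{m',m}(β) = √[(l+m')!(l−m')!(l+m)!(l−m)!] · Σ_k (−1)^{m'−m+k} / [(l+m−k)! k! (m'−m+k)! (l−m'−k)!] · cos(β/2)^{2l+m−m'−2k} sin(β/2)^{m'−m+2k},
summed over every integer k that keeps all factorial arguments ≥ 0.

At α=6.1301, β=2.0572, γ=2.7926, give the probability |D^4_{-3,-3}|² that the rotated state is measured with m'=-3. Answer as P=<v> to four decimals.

P=0.0085

D^4_{-3,-3}(6.1301,2.0572,2.7926) = e^{-i·-3·6.1301}·d^4_{-3,-3}(2.0572)·e^{-i·-3·2.7926}. Compute d first:
Half-angle: c=0.516019, s=0.856577. N=√(1·5040·1·5040)=5040.000000
The bounds max(0,m−m')=0 and min(l+m,l−m')=1 give 2 terms
  k=0: (−1)^0·5040.0000/(5040)·0.5160^8·0.8566^0 = +0.005027
  k=1: (−1)^1·5040.0000/(720)·0.5160^6·0.8566^2 = -0.096967
d^4_{-3,-3}(2.0572) = +0.005027 -0.096967 = -0.091940
|D^4_{-3,-3}|² = |d^4_{-3,-3}(β)|² = (-0.091940)² = 0.008453 (the z-rotation phases have unit modulus)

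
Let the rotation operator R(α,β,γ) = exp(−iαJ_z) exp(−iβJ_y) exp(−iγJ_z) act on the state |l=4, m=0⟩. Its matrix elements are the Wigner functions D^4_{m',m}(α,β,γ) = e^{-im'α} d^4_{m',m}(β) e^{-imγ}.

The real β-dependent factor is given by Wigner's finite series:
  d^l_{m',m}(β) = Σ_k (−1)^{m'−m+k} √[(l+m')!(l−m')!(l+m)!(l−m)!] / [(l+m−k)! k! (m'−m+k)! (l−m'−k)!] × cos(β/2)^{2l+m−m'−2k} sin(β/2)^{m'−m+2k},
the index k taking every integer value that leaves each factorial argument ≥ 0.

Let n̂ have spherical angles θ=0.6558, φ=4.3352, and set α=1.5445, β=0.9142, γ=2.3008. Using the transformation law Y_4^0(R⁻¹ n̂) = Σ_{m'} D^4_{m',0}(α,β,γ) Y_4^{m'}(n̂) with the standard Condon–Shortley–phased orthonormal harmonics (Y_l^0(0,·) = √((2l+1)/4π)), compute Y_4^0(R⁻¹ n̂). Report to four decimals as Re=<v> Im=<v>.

Re=0.3145 Im=0.0000

Need the full column D^4_{m',0} for m'=−4..4 at α=1.5445, β=0.9142, γ=2.3008.
cos(β/2)=0.897336, sin(β/2)=0.441348
d^4_{-4,0}: single k=4 term ⇒ +0.205823;  D = +0.204685-0.021610i
d^4_{-3,0}: k∈[3..4] ⇒ +0.591810 -0.143164 = +0.448646;  D = -0.035357-0.447251i
d^4_{-2,0}: k∈[2..4] ⇒ +0.964748 -0.622349 +0.056457 = +0.398856;  D = -0.398305+0.020967i
d^4_{-1,0}: k∈[1..4] ⇒ +0.924660 -1.342099 +0.324665 -0.013090 = -0.105864;  D = -0.002784-0.105827i
d^4_{0,0}: k∈[0..4] ⇒ +0.420379 -1.627094 +0.885618 -0.095217 +0.001440 = -0.414874;  D = -0.414874+0.000000i
d^4_{1,0}: k∈[0..3] ⇒ -0.924660 +1.342099 -0.324665 +0.013090 = +0.105864;  D = +0.002784-0.105827i
d^4_{2,0}: k∈[0..2] ⇒ +0.964748 -0.622349 +0.056457 = +0.398856;  D = -0.398305-0.020967i
d^4_{3,0}: k∈[0..1] ⇒ -0.591810 +0.143164 = -0.448646;  D = +0.035357-0.447251i
d^4_{4,0}: single k=0 term ⇒ +0.205823;  D = +0.204685+0.021610i
Y_4^{m'}(θ=0.6558,φ=4.3352) and Σ D·Y over m':
  (+0.2047-0.0216i)·(+0.0038+0.0611i)  (-0.0354-0.4473i)·(+0.2036-0.0957i)  (-0.3983+0.0210i)·(-0.3079-0.2894i)  (-0.0028-0.1058i)·(-0.1176+0.2970i)  (-0.4149+0.0000i)·(-0.2152+0.0000i)  (+0.0028-0.1058i)·(+0.1176+0.2970i)  (-0.3983-0.0210i)·(-0.3079+0.2894i)  (+0.0354-0.4473i)·(-0.2036-0.0957i)  (+0.2047+0.0216i)·(+0.0038-0.0611i)
Y_4^0(R⁻¹ n̂) = +0.314460+0.000000i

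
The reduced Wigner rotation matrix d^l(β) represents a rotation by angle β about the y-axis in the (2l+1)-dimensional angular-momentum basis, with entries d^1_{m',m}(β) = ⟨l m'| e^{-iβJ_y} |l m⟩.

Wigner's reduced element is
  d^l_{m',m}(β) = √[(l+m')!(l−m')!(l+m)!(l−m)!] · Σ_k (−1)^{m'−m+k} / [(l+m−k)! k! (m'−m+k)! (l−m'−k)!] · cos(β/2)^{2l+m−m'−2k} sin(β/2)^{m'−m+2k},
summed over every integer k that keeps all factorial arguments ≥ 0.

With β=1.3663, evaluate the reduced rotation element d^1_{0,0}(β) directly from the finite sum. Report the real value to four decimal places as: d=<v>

d=0.2031

d^1_{0,0}(β=1.3663) via Wigner's sum:
Half-angle: c=0.775588, s=0.631239. N=√(1·1·1·1)=1.000000
The bounds max(0,m−m')=0 and min(l+m,l−m')=1 give 2 terms
  k=0: (−1)^0·1.0000/(1)·0.7756^2·0.6312^0 = +0.601537
  k=1: (−1)^1·1.0000/(1)·0.7756^0·0.6312^2 = -0.398463
d^1_{0,0}(1.3663) = +0.601537 -0.398463 = +0.203074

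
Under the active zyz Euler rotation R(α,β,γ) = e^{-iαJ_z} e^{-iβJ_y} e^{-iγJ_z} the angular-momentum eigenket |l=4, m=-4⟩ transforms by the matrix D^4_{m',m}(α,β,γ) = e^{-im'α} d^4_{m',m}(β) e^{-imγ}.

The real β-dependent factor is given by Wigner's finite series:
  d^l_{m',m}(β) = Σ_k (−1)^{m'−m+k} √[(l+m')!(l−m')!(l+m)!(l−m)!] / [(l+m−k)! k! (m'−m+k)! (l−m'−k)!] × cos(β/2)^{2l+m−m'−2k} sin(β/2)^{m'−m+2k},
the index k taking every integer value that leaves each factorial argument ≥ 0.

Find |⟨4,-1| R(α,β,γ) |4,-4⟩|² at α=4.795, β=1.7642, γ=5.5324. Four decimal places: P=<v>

P=0.1275

D^4_{-1,-4}(4.795,1.7642,5.5324) = e^{-i·-1·4.795}·d^4_{-1,-4}(1.7642)·e^{-i·-4·5.5324}. Compute d first:
Half-angle: c=0.635531, s=0.772075. N=√(6·120·1·40320)=5387.986637
k∈{0} keeps every argument non-negative
  k=0: (−1)^3·5387.9866/(720)·0.6355^5·0.7721^3 = -0.357073
d^4_{-1,-4}(1.7642) = -0.357073
|D^4_{-1,-4}|² = |d^4_{-1,-4}(β)|² = (-0.357073)² = 0.127501 (the z-rotation phases have unit modulus)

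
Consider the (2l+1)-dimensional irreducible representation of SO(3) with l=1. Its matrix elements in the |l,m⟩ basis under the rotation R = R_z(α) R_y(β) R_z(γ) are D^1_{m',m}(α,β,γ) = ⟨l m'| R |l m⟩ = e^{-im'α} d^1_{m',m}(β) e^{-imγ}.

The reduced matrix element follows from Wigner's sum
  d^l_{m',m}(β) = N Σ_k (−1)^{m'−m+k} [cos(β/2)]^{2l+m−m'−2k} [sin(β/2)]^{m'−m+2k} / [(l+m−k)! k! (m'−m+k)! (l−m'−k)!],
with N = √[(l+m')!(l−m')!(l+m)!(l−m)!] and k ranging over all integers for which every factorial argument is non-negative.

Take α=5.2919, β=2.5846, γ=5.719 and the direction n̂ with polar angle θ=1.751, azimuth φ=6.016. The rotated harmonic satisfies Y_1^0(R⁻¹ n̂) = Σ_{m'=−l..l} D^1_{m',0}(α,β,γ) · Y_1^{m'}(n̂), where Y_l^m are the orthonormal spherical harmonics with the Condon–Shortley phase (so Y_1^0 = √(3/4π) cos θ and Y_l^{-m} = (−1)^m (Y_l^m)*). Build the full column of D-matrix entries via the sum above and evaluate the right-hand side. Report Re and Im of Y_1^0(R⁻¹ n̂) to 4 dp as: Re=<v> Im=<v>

Need the full column D^1_{m',0} for m'=−1..1 at α=5.2919, β=2.5846, γ=5.719.
cos(β/2)=0.274910, sin(β/2)=0.961470
d^1_{-1,0}: single k=1 term ⇒ +0.373802;  D = +0.204700-0.312772i
d^1_{0,0}: k∈[0..1] ⇒ +0.075576 -0.924424 = -0.848849;  D = -0.848849+0.000000i
d^1_{1,0}: single k=0 term ⇒ -0.373802;  D = -0.204700-0.312772i
Y_1^{m'}(θ=1.751,φ=6.016) and Σ D·Y over m':
  (+0.2047-0.3128i)·(+0.3278+0.0897i)  (-0.8488+0.0000i)·(-0.0876+0.0000i)  (-0.2047-0.3128i)·(-0.3278+0.0897i)
Y_1^0(R⁻¹ n̂) = +0.264689+0.000000i

Re=0.2647 Im=0.0000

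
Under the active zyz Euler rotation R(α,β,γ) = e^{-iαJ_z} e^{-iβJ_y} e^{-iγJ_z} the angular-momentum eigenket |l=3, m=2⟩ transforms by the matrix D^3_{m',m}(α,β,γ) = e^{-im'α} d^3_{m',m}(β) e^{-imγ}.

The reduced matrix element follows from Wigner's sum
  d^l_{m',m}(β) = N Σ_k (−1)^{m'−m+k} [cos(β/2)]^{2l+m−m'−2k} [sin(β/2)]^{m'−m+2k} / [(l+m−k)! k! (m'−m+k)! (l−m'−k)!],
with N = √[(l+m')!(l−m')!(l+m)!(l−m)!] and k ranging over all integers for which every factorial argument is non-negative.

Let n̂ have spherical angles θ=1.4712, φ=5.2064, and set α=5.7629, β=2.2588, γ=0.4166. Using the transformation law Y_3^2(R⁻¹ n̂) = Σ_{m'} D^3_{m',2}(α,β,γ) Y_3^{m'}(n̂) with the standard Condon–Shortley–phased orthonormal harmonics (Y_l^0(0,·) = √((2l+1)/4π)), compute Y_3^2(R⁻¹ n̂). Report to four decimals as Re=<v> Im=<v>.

Need the full column D^3_{m',2} for m'=−3..3 at α=5.7629, β=2.2588, γ=0.4166.
cos(β/2)=0.427202, sin(β/2)=0.904156
d^3_{-3,2}: single k=5 term ⇒ +0.632304;  D = -0.463710-0.429862i
d^3_{-2,2}: k∈[4..5] ⇒ +0.609833 -0.546337 = +0.063496;  D = -0.018945-0.060604i
d^3_{-1,2}: k∈[3..4] ⇒ +0.364469 -0.816301 = -0.451832;  D = -0.097417+0.441205i
d^3_{0,2}: k∈[2..3] ⇒ +0.149136 -0.668038 = -0.518903;  D = -0.348968+0.384033i
d^3_{1,2}: k∈[1..2] ⇒ +0.040683 -0.364469 = -0.323787;  D = -0.308064+0.099672i
d^3_{2,2}: k∈[0..1] ⇒ +0.006079 -0.136142 = -0.130063;  D = -0.127277-0.026778i
d^3_{3,2}: single k=0 term ⇒ -0.031513;  D = -0.023532-0.020960i
Y_3^{m'}(θ=1.4712,φ=5.2064) and Σ D·Y over m':
  (-0.4637-0.4299i)·(-0.4094-0.0364i)  (-0.0189-0.0606i)·(-0.0554+0.0840i)  (-0.0974+0.4412i)·(-0.1449-0.2691i)  (-0.3490+0.3840i)·(-0.1095+0.0000i)  (-0.3081+0.0997i)·(+0.1449-0.2691i)  (-0.1273-0.0268i)·(-0.0554-0.0840i)  (-0.0235-0.0210i)·(+0.4094-0.0364i)
Y_3^2(R⁻¹ n̂) = +0.327977+0.216693i

Re=0.3280 Im=0.2167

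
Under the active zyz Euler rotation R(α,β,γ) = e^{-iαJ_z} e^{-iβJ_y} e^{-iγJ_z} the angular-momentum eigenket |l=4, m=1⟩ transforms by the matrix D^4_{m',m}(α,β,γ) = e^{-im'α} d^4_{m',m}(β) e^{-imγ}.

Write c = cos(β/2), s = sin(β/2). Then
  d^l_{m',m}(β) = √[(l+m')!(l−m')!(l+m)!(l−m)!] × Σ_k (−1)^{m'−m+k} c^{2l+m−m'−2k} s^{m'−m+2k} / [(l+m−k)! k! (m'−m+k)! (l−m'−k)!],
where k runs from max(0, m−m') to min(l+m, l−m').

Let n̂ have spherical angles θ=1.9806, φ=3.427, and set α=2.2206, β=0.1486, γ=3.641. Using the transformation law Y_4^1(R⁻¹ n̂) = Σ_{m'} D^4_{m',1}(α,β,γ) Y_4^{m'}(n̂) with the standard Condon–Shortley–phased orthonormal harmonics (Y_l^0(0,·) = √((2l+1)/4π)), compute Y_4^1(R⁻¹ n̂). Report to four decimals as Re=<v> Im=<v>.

Need the full column D^4_{m',1} for m'=−4..4 at α=2.2206, β=0.1486, γ=3.641.
cos(β/2)=0.997241, sin(β/2)=0.074232
d^4_{-4,1}: single k=5 term ⇒ +0.000017;  D = +0.000008-0.000014i
d^4_{-3,1}: k∈[4..5] ⇒ +0.000397 -0.000001 = +0.000396;  D = -0.000393+0.000048i
d^4_{-2,1}: k∈[3..5] ⇒ +0.005705 -0.000047 +0.000000 = +0.005658;  D = +0.003941+0.004060i
d^4_{-1,1}: k∈[2..5] ⇒ +0.054197 -0.000901 +0.000002 -0.000000 = +0.053299;  D = +0.007986-0.052697i
d^4_{0,1}: k∈[1..4] ⇒ +0.325616 -0.010825 +0.000060 -0.000000 = +0.314850;  D = -0.276397+0.150783i
d^4_{1,1}: k∈[0..3] ⇒ +0.978140 -0.081296 +0.000901 -0.000002 = +0.897743;  D = +0.819138+0.367363i
d^4_{2,1}: k∈[0..2] ⇒ -0.308906 +0.008558 -0.000032 = -0.300380;  D = +0.067959+0.292591i
d^4_{3,1}: k∈[0..1] ⇒ +0.043018 -0.000397 = +0.042621;  D = -0.027221+0.032796i
d^4_{4,1}: single k=0 term ⇒ -0.003019;  D = -0.003016-0.000130i
Y_4^{m'}(θ=1.9806,φ=3.427) and Σ D·Y over m':
  (+0.0000-0.0000i)·(+0.1303-0.2848i)  (-0.0004+0.0000i)·(+0.2522-0.2907i)  (+0.0039+0.0041i)·(+0.0263-0.0169i)  (+0.0080-0.0527i)·(-0.3133+0.0919i)  (-0.2764+0.1508i)·(-0.0931+0.0000i)  (+0.8191+0.3674i)·(+0.3133+0.0919i)  (+0.0680+0.2926i)·(+0.0263+0.0169i)  (-0.0272+0.0328i)·(-0.2522-0.2907i)  (-0.0030-0.0001i)·(+0.1303+0.2848i)
Y_4^1(R⁻¹ n̂) = +0.263937+0.201403i

Re=0.2639 Im=0.2014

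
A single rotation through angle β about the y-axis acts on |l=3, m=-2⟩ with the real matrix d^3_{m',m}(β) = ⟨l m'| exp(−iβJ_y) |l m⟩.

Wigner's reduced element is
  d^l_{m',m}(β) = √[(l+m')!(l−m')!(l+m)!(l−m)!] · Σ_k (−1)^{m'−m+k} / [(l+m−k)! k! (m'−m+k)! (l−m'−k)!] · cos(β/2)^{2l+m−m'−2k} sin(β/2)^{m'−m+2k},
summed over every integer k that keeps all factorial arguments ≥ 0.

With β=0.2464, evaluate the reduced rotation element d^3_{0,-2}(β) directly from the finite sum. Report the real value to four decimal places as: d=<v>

d^3_{0,-2}(β=0.2464) via Wigner's sum:
Half-angle: c=0.992420, s=0.122889. N=√(6·6·1·120)=65.726707
k: max(0,(-2)−(0))=0 … min(3+(-2),3−(0))=1
  k=0: (−1)^2·65.7267/(12)·0.9924^4·0.1229^2 = +0.080235
  k=1: (−1)^3·65.7267/(12)·0.9924^2·0.1229^4 = -0.001230
d^3_{0,-2}(0.2464) = +0.080235 -0.001230 = +0.079005

d=0.0790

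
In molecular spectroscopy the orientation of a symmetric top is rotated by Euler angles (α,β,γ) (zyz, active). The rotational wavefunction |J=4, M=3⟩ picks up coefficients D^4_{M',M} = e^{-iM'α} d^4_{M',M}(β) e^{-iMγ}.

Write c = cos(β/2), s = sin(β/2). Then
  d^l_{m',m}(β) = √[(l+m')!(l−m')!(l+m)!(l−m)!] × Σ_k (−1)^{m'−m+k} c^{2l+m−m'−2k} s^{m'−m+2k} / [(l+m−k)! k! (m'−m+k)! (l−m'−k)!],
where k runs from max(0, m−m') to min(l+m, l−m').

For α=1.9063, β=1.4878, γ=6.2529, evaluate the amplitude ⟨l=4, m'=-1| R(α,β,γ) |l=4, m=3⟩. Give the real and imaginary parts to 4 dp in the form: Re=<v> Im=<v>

First d^4_{-1,3}(β=1.4878), then the phase factors e^{-i(-1)α} and e^{-i(3)γ}:
Half-angle: c=0.735833, s=0.677163. N=√(6·120·5040·1)=1904.940944
The bounds max(0,m−m')=4 and min(l+m,l−m')=5 give 2 terms
  k=4: (−1)^0·1904.9409/(144)·0.7358^4·0.6772^4 = +0.815472
  k=5: (−1)^1·1904.9409/(240)·0.7358^2·0.6772^6 = -0.414369
d^4_{-1,3}(1.4878) = +0.815472 -0.414369 = +0.401103
D = (-0.329245+0.944245i)·(+0.401103)·(+0.995875+0.090731i) = -0.165880+0.365195i

Re=-0.1659 Im=0.3652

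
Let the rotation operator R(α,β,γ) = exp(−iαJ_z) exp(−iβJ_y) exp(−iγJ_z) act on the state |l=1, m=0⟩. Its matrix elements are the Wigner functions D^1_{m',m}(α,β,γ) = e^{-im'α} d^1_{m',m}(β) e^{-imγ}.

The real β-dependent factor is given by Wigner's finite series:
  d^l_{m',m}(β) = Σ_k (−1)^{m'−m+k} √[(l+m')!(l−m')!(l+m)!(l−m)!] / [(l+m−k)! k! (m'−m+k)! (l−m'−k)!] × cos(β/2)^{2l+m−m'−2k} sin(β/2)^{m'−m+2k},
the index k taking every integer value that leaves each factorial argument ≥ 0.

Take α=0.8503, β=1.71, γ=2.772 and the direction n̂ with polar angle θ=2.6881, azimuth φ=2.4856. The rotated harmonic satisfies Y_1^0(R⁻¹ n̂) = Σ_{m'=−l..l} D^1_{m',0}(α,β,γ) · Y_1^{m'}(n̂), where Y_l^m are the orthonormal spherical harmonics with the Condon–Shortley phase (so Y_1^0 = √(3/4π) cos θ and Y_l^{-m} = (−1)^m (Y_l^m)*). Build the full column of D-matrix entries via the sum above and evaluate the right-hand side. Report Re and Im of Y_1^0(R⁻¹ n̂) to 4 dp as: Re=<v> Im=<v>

Re=0.0473 Im=0.0000

Need the full column D^1_{m',0} for m'=−1..1 at α=0.8503, β=1.71, γ=2.772.
cos(β/2)=0.656219, sin(β/2)=0.754571
d^1_{-1,0}: single k=1 term ⇒ +0.700267;  D = +0.462006+0.526235i
d^1_{0,0}: k∈[0..1] ⇒ +0.430623 -0.569377 = -0.138755;  D = -0.138755+0.000000i
d^1_{1,0}: single k=0 term ⇒ -0.700267;  D = -0.462006+0.526235i
Y_1^{m'}(θ=2.6881,φ=2.4856) and Σ D·Y over m':
  (+0.4620+0.5262i)·(-0.1199-0.0923i)  (-0.1388+0.0000i)·(-0.4392+0.0000i)  (-0.4620+0.5262i)·(+0.1199-0.0923i)
Y_1^0(R⁻¹ n̂) = +0.047279+0.000000i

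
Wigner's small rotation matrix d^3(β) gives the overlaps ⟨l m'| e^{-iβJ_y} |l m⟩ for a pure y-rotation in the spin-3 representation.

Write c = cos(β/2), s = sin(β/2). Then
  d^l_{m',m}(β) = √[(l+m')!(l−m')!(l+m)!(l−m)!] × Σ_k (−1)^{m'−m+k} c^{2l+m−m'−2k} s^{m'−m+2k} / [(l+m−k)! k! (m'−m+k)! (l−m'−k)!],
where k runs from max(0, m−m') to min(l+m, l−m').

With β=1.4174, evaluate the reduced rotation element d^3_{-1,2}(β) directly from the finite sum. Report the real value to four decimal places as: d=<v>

d=0.4827

d^3_{-1,2}(β=1.4174) via Wigner's sum:
c=cos(1.4174/2)=0.759209, s=sin(1.4174/2)=0.650847; N=√[2·24·120·1]=75.894664
k∈{3,4} keeps every argument non-negative
  k=3: (−1)^0·75.8947/(12)·0.7592^3·0.6508^3 = +0.763046
  k=4: (−1)^1·75.8947/(24)·0.7592^1·0.6508^5 = -0.280386
d^3_{-1,2}(1.4174) = +0.763046 -0.280386 = +0.482660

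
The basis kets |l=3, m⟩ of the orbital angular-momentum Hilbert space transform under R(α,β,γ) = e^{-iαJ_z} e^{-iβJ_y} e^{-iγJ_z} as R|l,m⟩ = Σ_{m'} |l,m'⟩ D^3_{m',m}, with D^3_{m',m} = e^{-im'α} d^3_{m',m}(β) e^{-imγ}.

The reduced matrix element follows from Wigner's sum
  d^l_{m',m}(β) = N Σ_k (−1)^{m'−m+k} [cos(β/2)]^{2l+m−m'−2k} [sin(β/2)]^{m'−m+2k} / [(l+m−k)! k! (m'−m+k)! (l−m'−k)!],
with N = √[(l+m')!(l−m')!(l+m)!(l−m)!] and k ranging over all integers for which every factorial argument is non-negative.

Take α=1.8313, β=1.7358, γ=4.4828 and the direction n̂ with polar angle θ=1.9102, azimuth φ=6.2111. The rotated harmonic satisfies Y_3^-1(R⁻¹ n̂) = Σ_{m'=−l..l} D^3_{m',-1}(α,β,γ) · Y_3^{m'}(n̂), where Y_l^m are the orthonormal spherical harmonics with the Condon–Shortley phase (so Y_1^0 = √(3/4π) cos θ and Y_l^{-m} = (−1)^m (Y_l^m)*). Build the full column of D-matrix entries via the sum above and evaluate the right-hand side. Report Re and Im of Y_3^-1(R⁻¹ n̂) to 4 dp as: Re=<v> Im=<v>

Need the full column D^3_{m',-1} for m'=−3..3 at α=1.8313, β=1.7358, γ=4.4828.
cos(β/2)=0.646430, sin(β/2)=0.762973
d^3_{-3,-1}: single k=2 term ⇒ +0.393687;  D = -0.335231-0.206420i
d^3_{-2,-1}: k∈[1..2] ⇒ +0.272344 -0.758792 = -0.486448;  D = +0.139762-0.465938i
d^3_{-1,-1}: k∈[0..2] ⇒ +0.072968 -0.813196 +0.849633 = +0.109405;  D = +0.109353+0.003382i
d^3_{0,-1}: k∈[0..2] ⇒ -0.298338 +1.246822 -0.578973 = +0.369511;  D = -0.084092-0.359815i
d^3_{1,-1}: k∈[0..2] ⇒ +0.609897 -1.132844 +0.197267 = -0.325680;  D = +0.287344-0.153300i
d^3_{2,-1}: k∈[0..1] ⇒ -0.758792 +0.528528 = -0.230264;  D = -0.157057-0.168388i
d^3_{3,-1}: single k=0 term ⇒ +0.548436;  D = +0.291180-0.464754i
Y_3^{m'}(θ=1.9102,φ=6.2111) and Σ D·Y over m':
  (-0.3352-0.2064i)·(+0.3417+0.0751i)  (+0.1398-0.4659i)·(-0.2994-0.0435i)  (+0.1094+0.0034i)·(-0.1355-0.0098i)  (-0.0841-0.3598i)·(+0.3039+0.0000i)  (+0.2873-0.1533i)·(+0.1355-0.0098i)  (-0.1571-0.1684i)·(-0.2994+0.0435i)  (+0.2912-0.4648i)·(-0.3417+0.0751i)
Y_3^-1(R⁻¹ n̂) = -0.174302+0.127521i

Re=-0.1743 Im=0.1275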